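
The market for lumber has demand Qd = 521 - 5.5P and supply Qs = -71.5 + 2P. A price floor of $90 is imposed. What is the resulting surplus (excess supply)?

Surplus = 82.5

Equilibrium price would be P* = 79, so the floor at 90 binds.
At P = 90: Qd = 26, Qs = 108.5.
Surplus = 108.5 − 26 = 82.5.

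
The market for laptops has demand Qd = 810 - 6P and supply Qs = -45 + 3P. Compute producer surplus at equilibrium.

Producer surplus = 9600

Equilibrium: 810 - 6P = -45 + 3P gives P* = 95, Q* = 240.
Supply starts at P = 15 (where Qs = 0).
PS = ½(95 − 15)(240) = 9600.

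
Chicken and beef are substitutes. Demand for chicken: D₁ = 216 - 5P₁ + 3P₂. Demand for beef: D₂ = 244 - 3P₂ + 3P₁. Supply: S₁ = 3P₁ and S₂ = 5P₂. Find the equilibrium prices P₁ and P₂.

P₁ = 492/11, P₂ = 520/11

Market 1: 216 - 5P₁ + 3P₂ = 3P₁ → 8P₁ - 3P₂ = 216.
Market 2: 8P₂ - 3P₁ = 244.
Eliminating P₂: 8×(1) + 3×(2) gives 55P₁ = 2460, so P₁ = 492/11.
Back-substitute into (2): P₂ = (244 + 3×492/11) / 8 = 520/11.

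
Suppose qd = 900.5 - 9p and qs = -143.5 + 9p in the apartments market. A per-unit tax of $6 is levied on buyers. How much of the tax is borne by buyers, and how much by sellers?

Pre-tax equilibrium: p* = 58, q* = 378.5.
Tax on buyers shifts demand to qd = 900.5 − 9(p + 6) = 846.5 - 9p.
846.5 - 9p = -143.5 + 9p gives seller price ps = 55; buyers pay pb = 55 + 6 = 61.
New quantity: q = 900.5 − 9(61) = 351.5.
Buyer burden = 61 − 58 = 3; seller burden = 58 − 55 = 3.

Buyers bear $3, sellers bear $3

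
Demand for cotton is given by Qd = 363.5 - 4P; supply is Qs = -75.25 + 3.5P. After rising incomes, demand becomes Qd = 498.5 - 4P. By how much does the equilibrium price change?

Original equilibrium: P* = 58.5, Q* = 129.5.
New equilibrium: 498.5 - 4P = -75.25 + 3.5P, so 573.75 = 7.5P and P' = 76.5; Q' = 498.5 − 4(76.5) = 192.5.
Change in price: 76.5 − 58.5 = 18.

ΔP = 18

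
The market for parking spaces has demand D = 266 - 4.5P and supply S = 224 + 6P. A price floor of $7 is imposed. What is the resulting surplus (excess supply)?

Equilibrium price would be P* = 4, so the floor at 7 binds.
At P = 7: D = 234.5, S = 266.
Surplus = 266 − 234.5 = 31.5.

Surplus = 31.5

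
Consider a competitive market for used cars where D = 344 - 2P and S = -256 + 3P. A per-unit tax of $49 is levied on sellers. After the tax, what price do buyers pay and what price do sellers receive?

Buyers pay $149.4, sellers receive $100.4

Pre-tax equilibrium: P* = 120, Q* = 104.
Tax on sellers shifts supply to S = -256 + 3(P − 49) = -403 + 3P.
344 - 2P = -403 + 3P gives buyer price Pb = 149.4; sellers receive Ps = 149.4 − 49 = 100.4.
New quantity: Q = 344 − 2(149.4) = 45.2.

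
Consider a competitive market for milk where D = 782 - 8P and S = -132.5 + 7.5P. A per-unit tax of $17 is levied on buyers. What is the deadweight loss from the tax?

Pre-tax equilibrium: P* = 59, Q* = 310.
Tax on buyers shifts demand to D = 782 − 8(P + 17) = 646 - 8P.
646 - 8P = -132.5 + 7.5P gives seller price Ps = 1557/31; buyers pay Pb = 1557/31 + 17 = 2084/31.
New quantity: Q = 782 − 8(2084/31) = 7570/31.
DWL = ½ × 17 × (310 − 7570/31) = 17340/31.

Deadweight loss = 17340/31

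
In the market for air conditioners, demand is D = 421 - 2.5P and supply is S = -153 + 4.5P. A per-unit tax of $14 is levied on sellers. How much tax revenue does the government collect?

Pre-tax equilibrium: P* = 82, Q* = 216.
Tax on sellers shifts supply to S = -153 + 4.5(P − 14) = -216 + 4.5P.
421 - 2.5P = -216 + 4.5P gives buyer price Pb = 91; sellers receive Ps = 91 − 14 = 77.
New quantity: Q = 421 − 2.5(91) = 193.5.
Revenue = 14 × 193.5 = 2709.

Tax revenue = 2709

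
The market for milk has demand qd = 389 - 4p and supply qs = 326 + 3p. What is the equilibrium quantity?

Set qd = qs: 389 - 4p = 326 + 3p.
63 = 7p, so p* = 9.
q* = 389 − 4(9) = 353.

q* = 353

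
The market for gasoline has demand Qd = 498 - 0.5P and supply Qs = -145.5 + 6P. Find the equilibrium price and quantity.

Set Qd = Qs: 498 - 0.5P = -145.5 + 6P.
643.5 = 6.5P, so P* = 99.
Q* = 498 − 0.5(99) = 448.5.

P* = 99, Q* = 448.5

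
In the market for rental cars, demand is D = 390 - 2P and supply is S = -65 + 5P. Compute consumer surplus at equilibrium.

Consumer surplus = 16900

Equilibrium: 390 - 2P = -65 + 5P gives P* = 65, Q* = 260.
Demand choke price (D = 0): P = 195.
CS = ½(195 − 65)(260) = 16900.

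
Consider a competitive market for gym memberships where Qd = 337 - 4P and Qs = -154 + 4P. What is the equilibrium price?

Set Qd = Qs: 337 - 4P = -154 + 4P.
491 = 8P, so P* = 61.375.
Q* = 337 − 4(61.375) = 91.5.

P* = 61.375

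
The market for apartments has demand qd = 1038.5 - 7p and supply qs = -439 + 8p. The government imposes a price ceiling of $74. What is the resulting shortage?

Shortage = 367.5

Equilibrium price would be p* = 98.5, so the ceiling at 74 binds.
At p = 74: qd = 1038.5 − 7(74) = 520.5, qs = -439 + 8(74) = 153.
Shortage = 520.5 − 153 = 367.5.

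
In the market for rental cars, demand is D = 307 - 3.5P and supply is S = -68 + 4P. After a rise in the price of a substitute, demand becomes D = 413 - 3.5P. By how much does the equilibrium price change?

Original equilibrium: P* = 50, Q* = 132.
New equilibrium: 413 - 3.5P = -68 + 4P, so 481 = 7.5P and P' = 962/15; Q' = 413 − 3.5(962/15) = 2828/15.
Change in price: 962/15 − 50 = 212/15.

ΔP = 212/15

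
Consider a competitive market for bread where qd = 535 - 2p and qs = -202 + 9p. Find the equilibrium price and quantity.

Set qd = qs: 535 - 2p = -202 + 9p.
737 = 11p, so p* = 67.
q* = 535 − 2(67) = 401.

p* = 67, q* = 401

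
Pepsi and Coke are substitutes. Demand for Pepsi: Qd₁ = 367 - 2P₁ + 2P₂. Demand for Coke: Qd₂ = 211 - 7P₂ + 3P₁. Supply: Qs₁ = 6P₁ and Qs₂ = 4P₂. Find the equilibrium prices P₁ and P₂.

Market 1: 367 - 2P₁ + 2P₂ = 6P₁ → 8P₁ - 2P₂ = 367.
Market 2: 11P₂ - 3P₁ = 211.
Eliminating P₂: 11×(1) + 2×(2) gives 82P₁ = 4459, so P₁ = 4459/82.
Back-substitute into (2): P₂ = (211 + 3×4459/82) / 11 = 2789/82.

P₁ = 4459/82, P₂ = 2789/82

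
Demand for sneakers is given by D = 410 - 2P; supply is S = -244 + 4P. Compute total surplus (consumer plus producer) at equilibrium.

Total surplus = 13824

Equilibrium: 410 - 2P = -244 + 4P gives P* = 109, Q* = 192.
Demand choke price: P = 205; supply starts at P = 61.
CS = ½(205 − 109)(192) = 9216; PS = ½(109 − 61)(192) = 4608.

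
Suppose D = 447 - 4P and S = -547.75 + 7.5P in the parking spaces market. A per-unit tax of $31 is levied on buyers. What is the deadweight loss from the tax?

Pre-tax equilibrium: P* = 86.5, Q* = 101.
Tax on buyers shifts demand to D = 447 − 4(P + 31) = 323 - 4P.
323 - 4P = -547.75 + 7.5P gives seller price Ps = 3483/46; buyers pay Pb = 3483/46 + 31 = 4909/46.
New quantity: Q = 447 − 4(4909/46) = 463/23.
DWL = ½ × 31 × (101 − 463/23) = 28830/23.

Deadweight loss = 28830/23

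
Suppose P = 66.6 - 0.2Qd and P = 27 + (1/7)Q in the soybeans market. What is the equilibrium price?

Set the two price expressions equal: 66.6 - 0.2Q = 27 + (1/7)Q.
39.6 = (12/35)Q, so Q* = 115.5.
P* = 66.6 − (0.2)(115.5) = 43.5.

P* = 43.5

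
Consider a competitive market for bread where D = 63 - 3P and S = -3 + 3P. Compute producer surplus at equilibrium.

Equilibrium: 63 - 3P = -3 + 3P gives P* = 11, Q* = 30.
Supply starts at P = 1 (where S = 0).
PS = ½(11 − 1)(30) = 150.

Producer surplus = 150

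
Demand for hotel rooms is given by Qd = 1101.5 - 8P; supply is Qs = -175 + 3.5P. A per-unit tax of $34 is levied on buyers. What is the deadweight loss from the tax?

Deadweight loss = 32368/23

Pre-tax equilibrium: P* = 111, Q* = 213.5.
Tax on buyers shifts demand to Qd = 1101.5 − 8(P + 34) = 829.5 - 8P.
829.5 - 8P = -175 + 3.5P gives seller price Ps = 2009/23; buyers pay Pb = 2009/23 + 34 = 2791/23.
New quantity: Q = 1101.5 − 8(2791/23) = 6013/46.
DWL = ½ × 34 × (213.5 − 6013/46) = 32368/23.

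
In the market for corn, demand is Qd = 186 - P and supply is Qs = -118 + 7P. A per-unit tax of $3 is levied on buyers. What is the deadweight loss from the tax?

Pre-tax equilibrium: P* = 38, Q* = 148.
Tax on buyers shifts demand to Qd = 186 − 1(P + 3) = 183 - P.
183 - P = -118 + 7P gives seller price Ps = 37.625; buyers pay Pb = 37.625 + 3 = 40.625.
New quantity: Q = 186 − 1(40.625) = 145.375.
DWL = ½ × 3 × (148 − 145.375) = 3.9375.

Deadweight loss = 3.9375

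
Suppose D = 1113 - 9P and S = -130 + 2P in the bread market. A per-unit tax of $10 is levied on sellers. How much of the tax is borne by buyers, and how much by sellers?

Buyers bear 20/11, sellers bear 90/11

Pre-tax equilibrium: P* = 113, Q* = 96.
Tax on sellers shifts supply to S = -130 + 2(P − 10) = -150 + 2P.
1113 - 9P = -150 + 2P gives buyer price Pb = 1263/11; sellers receive Ps = 1263/11 − 10 = 1153/11.
New quantity: Q = 1113 − 9(1263/11) = 876/11.
Buyer burden = 1263/11 − 113 = 20/11; seller burden = 113 − 1153/11 = 90/11.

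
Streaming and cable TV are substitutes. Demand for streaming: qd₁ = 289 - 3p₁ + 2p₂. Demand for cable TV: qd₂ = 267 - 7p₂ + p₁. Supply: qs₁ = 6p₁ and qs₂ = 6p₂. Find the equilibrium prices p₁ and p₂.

Market 1: 289 - 3p₁ + 2p₂ = 6p₁ → 9p₁ - 2p₂ = 289.
Market 2: 13p₂ - p₁ = 267.
Eliminating p₂: 13×(1) + 2×(2) gives 115p₁ = 4291, so p₁ = 4291/115.
Back-substitute into (2): p₂ = (267 + 1×4291/115) / 13 = 2692/115.

p₁ = 4291/115, p₂ = 2692/115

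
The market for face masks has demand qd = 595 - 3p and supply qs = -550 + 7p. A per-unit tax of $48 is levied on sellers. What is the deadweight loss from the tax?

Pre-tax equilibrium: p* = 114.5, q* = 251.5.
Tax on sellers shifts supply to qs = -550 + 7(p − 48) = -886 + 7p.
595 - 3p = -886 + 7p gives buyer price pb = 148.1; sellers receive ps = 148.1 − 48 = 100.1.
New quantity: q = 595 − 3(148.1) = 150.7.
DWL = ½ × 48 × (251.5 − 150.7) = 2419.2.

Deadweight loss = 2419.2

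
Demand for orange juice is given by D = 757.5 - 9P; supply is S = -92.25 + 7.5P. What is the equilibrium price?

P* = 51.5

Set D = S: 757.5 - 9P = -92.25 + 7.5P.
849.75 = 16.5P, so P* = 51.5.
Q* = 757.5 − 9(51.5) = 294.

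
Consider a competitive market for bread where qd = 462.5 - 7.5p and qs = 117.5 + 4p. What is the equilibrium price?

p* = 30

Set qd = qs: 462.5 - 7.5p = 117.5 + 4p.
345 = 11.5p, so p* = 30.
q* = 462.5 − 7.5(30) = 237.5.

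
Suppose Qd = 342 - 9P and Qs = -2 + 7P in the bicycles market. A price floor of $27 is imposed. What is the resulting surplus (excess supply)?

Surplus = 88

Equilibrium price would be P* = 21.5, so the floor at 27 binds.
At P = 27: Qd = 99, Qs = 187.
Surplus = 187 − 99 = 88.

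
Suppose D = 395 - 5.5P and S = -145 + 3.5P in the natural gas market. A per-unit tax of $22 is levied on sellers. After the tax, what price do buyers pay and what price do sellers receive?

Buyers pay 617/9, sellers receive 419/9

Pre-tax equilibrium: P* = 60, Q* = 65.
Tax on sellers shifts supply to S = -145 + 3.5(P − 22) = -222 + 3.5P.
395 - 5.5P = -222 + 3.5P gives buyer price Pb = 617/9; sellers receive Ps = 617/9 − 22 = 419/9.
New quantity: Q = 395 − 5.5(617/9) = 323/18.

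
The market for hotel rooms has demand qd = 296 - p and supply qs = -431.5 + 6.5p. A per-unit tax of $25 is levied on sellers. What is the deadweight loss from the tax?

Deadweight loss = 1625/6

Pre-tax equilibrium: p* = 97, q* = 199.
Tax on sellers shifts supply to qs = -431.5 + 6.5(p − 25) = -594 + 6.5p.
296 - p = -594 + 6.5p gives buyer price pb = 356/3; sellers receive ps = 356/3 − 25 = 281/3.
New quantity: q = 296 − 1(356/3) = 532/3.
DWL = ½ × 25 × (199 − 532/3) = 1625/6.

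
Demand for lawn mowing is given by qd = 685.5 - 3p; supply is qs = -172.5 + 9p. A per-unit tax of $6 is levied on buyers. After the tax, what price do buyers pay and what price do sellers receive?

Pre-tax equilibrium: p* = 71.5, q* = 471.
Tax on buyers shifts demand to qd = 685.5 − 3(p + 6) = 667.5 - 3p.
667.5 - 3p = -172.5 + 9p gives seller price ps = 70; buyers pay pb = 70 + 6 = 76.
New quantity: q = 685.5 − 3(76) = 457.5.

Buyers pay $76, sellers receive $70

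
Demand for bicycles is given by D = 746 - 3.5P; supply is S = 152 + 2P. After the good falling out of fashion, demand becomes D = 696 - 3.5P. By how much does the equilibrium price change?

ΔP = -100/11

Original equilibrium: P* = 108, Q* = 368.
New equilibrium: 696 - 3.5P = 152 + 2P, so 544 = 5.5P and P' = 1088/11; Q' = 696 − 3.5(1088/11) = 3848/11.
Change in price: 1088/11 − 108 = -100/11.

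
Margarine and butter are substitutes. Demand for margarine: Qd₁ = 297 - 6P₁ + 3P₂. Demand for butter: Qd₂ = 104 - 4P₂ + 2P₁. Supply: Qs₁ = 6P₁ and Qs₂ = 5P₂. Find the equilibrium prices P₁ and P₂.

Market 1: 297 - 6P₁ + 3P₂ = 6P₁ → 12P₁ - 3P₂ = 297.
Market 2: 9P₂ - 2P₁ = 104.
Eliminating P₂: 9×(1) + 3×(2) gives 102P₁ = 2985, so P₁ = 995/34.
Back-substitute into (2): P₂ = (104 + 2×995/34) / 9 = 307/17.

P₁ = 995/34, P₂ = 307/17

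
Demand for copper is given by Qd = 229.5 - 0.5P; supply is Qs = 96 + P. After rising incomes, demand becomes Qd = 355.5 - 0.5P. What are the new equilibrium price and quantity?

Original equilibrium: P* = 89, Q* = 185.
New equilibrium: 355.5 - 0.5P = 96 + P, so 259.5 = 1.5P and P' = 173; Q' = 355.5 − 0.5(173) = 269.

P' = 173, Q' = 269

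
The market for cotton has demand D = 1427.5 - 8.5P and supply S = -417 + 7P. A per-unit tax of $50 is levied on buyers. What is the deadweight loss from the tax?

Pre-tax equilibrium: P* = 119, Q* = 416.
Tax on buyers shifts demand to D = 1427.5 − 8.5(P + 50) = 1002.5 - 8.5P.
1002.5 - 8.5P = -417 + 7P gives seller price Ps = 2839/31; buyers pay Pb = 2839/31 + 50 = 4389/31.
New quantity: Q = 1427.5 − 8.5(4389/31) = 6946/31.
DWL = ½ × 50 × (416 − 6946/31) = 148750/31.

Deadweight loss = 148750/31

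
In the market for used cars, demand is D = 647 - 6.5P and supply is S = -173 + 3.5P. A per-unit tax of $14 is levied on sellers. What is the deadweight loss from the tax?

Deadweight loss = 222.95

Pre-tax equilibrium: P* = 82, Q* = 114.
Tax on sellers shifts supply to S = -173 + 3.5(P − 14) = -222 + 3.5P.
647 - 6.5P = -222 + 3.5P gives buyer price Pb = 86.9; sellers receive Ps = 86.9 − 14 = 72.9.
New quantity: Q = 647 − 6.5(86.9) = 82.15.
DWL = ½ × 14 × (114 − 82.15) = 222.95.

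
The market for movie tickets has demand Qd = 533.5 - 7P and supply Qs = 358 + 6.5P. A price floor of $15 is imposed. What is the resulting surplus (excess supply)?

Equilibrium price would be P* = 13, so the floor at 15 binds.
At P = 15: Qd = 428.5, Qs = 455.5.
Surplus = 455.5 − 428.5 = 27.

Surplus = 27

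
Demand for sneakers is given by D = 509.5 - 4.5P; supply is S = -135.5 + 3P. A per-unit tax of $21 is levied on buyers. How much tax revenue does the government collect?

Pre-tax equilibrium: P* = 86, Q* = 122.5.
Tax on buyers shifts demand to D = 509.5 − 4.5(P + 21) = 415 - 4.5P.
415 - 4.5P = -135.5 + 3P gives seller price Ps = 73.4; buyers pay Pb = 73.4 + 21 = 94.4.
New quantity: Q = 509.5 − 4.5(94.4) = 84.7.
Revenue = 21 × 84.7 = 1778.7.

Tax revenue = 1778.7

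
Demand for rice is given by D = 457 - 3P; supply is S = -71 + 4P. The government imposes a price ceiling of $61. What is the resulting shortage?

Equilibrium price would be P* = 528/7, so the ceiling at 61 binds.
At P = 61: D = 457 − 3(61) = 274, S = -71 + 4(61) = 173.
Shortage = 274 − 173 = 101.

Shortage = 101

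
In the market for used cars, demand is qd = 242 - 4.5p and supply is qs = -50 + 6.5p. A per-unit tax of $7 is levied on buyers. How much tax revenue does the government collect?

Pre-tax equilibrium: p* = 292/11, q* = 1348/11.
Tax on buyers shifts demand to qd = 242 − 4.5(p + 7) = 210.5 - 4.5p.
210.5 - 4.5p = -50 + 6.5p gives seller price ps = 521/22; buyers pay pb = 521/22 + 7 = 675/22.
New quantity: q = 242 − 4.5(675/22) = 4573/44.
Revenue = 7 × 4573/44 = 32011/44.

Tax revenue = 32011/44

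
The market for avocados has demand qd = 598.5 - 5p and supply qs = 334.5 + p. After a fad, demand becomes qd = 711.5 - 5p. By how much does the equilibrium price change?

Original equilibrium: p* = 44, q* = 378.5.
New equilibrium: 711.5 - 5p = 334.5 + p, so 377 = 6p and p' = 377/6; q' = 711.5 − 5(377/6) = 1192/3.
Change in price: 377/6 − 44 = 113/6.

Δp = 113/6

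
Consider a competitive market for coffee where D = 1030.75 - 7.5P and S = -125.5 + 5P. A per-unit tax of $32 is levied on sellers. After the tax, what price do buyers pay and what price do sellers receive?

Buyers pay $105.3, sellers receive $73.3

Pre-tax equilibrium: P* = 92.5, Q* = 337.
Tax on sellers shifts supply to S = -125.5 + 5(P − 32) = -285.5 + 5P.
1030.75 - 7.5P = -285.5 + 5P gives buyer price Pb = 105.3; sellers receive Ps = 105.3 − 32 = 73.3.
New quantity: Q = 1030.75 − 7.5(105.3) = 241.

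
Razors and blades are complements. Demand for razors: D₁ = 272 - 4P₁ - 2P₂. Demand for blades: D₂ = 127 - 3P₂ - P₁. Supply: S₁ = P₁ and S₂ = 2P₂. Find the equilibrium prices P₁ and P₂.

Market 1: 272 - 4P₁ - 2P₂ = P₁ → 5P₁ + 2P₂ = 272.
Market 2: 5P₂ + P₁ = 127.
Eliminating P₂: 5×(1) − 2×(2) gives 23P₁ = 1106, so P₁ = 1106/23.
Back-substitute into (2): P₂ = (127 − 1×1106/23) / 5 = 363/23.

P₁ = 1106/23, P₂ = 363/23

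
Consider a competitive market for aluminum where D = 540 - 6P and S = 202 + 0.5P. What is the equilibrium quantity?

Q* = 228

Set D = S: 540 - 6P = 202 + 0.5P.
338 = 6.5P, so P* = 52.
Q* = 540 − 6(52) = 228.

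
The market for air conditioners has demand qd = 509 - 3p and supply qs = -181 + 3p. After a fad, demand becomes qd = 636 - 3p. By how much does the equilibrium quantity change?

Δq = 63.5

Original equilibrium: p* = 115, q* = 164.
New equilibrium: 636 - 3p = -181 + 3p, so 817 = 6p and p' = 817/6; q' = 636 − 3(817/6) = 227.5.
Change in quantity: 227.5 − 164 = 63.5.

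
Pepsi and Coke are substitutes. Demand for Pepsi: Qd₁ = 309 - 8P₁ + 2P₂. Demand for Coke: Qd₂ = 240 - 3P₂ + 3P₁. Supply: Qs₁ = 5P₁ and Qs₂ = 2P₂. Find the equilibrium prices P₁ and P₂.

Market 1: 309 - 8P₁ + 2P₂ = 5P₁ → 13P₁ - 2P₂ = 309.
Market 2: 5P₂ - 3P₁ = 240.
Eliminating P₂: 5×(1) + 2×(2) gives 59P₁ = 2025, so P₁ = 2025/59.
Back-substitute into (2): P₂ = (240 + 3×2025/59) / 5 = 4047/59.

P₁ = 2025/59, P₂ = 4047/59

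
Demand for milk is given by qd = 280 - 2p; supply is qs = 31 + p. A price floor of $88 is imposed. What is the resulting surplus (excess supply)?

Equilibrium price would be p* = 83, so the floor at 88 binds.
At p = 88: qd = 104, qs = 119.
Surplus = 119 − 104 = 15.

Surplus = 15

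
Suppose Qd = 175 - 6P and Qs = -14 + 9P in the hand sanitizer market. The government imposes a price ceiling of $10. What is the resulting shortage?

Equilibrium price would be P* = 12.6, so the ceiling at 10 binds.
At P = 10: Qd = 175 − 6(10) = 115, Qs = -14 + 9(10) = 76.
Shortage = 115 − 76 = 39.

Shortage = 39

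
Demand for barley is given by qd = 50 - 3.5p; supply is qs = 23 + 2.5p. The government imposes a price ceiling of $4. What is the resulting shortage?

Shortage = 3

Equilibrium price would be p* = 4.5, so the ceiling at 4 binds.
At p = 4: qd = 50 − 3.5(4) = 36, qs = 23 + 2.5(4) = 33.
Shortage = 36 − 33 = 3.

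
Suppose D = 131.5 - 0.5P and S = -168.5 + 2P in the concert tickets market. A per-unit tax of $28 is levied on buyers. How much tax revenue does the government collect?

Tax revenue = 1688.4

Pre-tax equilibrium: P* = 120, Q* = 71.5.
Tax on buyers shifts demand to D = 131.5 − 0.5(P + 28) = 117.5 - 0.5P.
117.5 - 0.5P = -168.5 + 2P gives seller price Ps = 114.4; buyers pay Pb = 114.4 + 28 = 142.4.
New quantity: Q = 131.5 − 0.5(142.4) = 60.3.
Revenue = 28 × 60.3 = 1688.4.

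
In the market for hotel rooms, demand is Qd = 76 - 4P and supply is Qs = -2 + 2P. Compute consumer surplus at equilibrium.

Consumer surplus = 72

Equilibrium: 76 - 4P = -2 + 2P gives P* = 13, Q* = 24.
Demand choke price (Qd = 0): P = 19.
CS = ½(19 − 13)(24) = 72.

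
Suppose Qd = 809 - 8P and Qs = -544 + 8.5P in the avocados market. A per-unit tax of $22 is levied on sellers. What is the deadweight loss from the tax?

Deadweight loss = 2992/3

Pre-tax equilibrium: P* = 82, Q* = 153.
Tax on sellers shifts supply to Qs = -544 + 8.5(P − 22) = -731 + 8.5P.
809 - 8P = -731 + 8.5P gives buyer price Pb = 280/3; sellers receive Ps = 280/3 − 22 = 214/3.
New quantity: Q = 809 − 8(280/3) = 187/3.
DWL = ½ × 22 × (153 − 187/3) = 2992/3.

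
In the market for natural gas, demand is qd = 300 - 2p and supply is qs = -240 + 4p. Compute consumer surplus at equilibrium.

Consumer surplus = 3600

Equilibrium: 300 - 2p = -240 + 4p gives p* = 90, q* = 120.
Demand choke price (qd = 0): p = 150.
CS = ½(150 − 90)(120) = 3600.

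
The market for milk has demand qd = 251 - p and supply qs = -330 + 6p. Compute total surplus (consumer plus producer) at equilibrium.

Equilibrium: 251 - p = -330 + 6p gives p* = 83, q* = 168.
Demand choke price: p = 251; supply starts at p = 55.
CS = ½(251 − 83)(168) = 14112; PS = ½(83 − 55)(168) = 2352.

Total surplus = 16464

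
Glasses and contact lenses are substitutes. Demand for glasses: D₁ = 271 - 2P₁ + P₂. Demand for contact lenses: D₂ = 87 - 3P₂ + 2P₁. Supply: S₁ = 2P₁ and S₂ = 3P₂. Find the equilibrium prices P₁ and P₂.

Market 1: 271 - 2P₁ + P₂ = 2P₁ → 4P₁ - P₂ = 271.
Market 2: 6P₂ - 2P₁ = 87.
Eliminating P₂: 6×(1) + 1×(2) gives 22P₁ = 1713, so P₁ = 1713/22.
Back-substitute into (2): P₂ = (87 + 2×1713/22) / 6 = 445/11.

P₁ = 1713/22, P₂ = 445/11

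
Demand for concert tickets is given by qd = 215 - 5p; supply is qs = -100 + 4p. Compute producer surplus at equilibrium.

Producer surplus = 200

Equilibrium: 215 - 5p = -100 + 4p gives p* = 35, q* = 40.
Supply starts at p = 25 (where qs = 0).
PS = ½(35 − 25)(40) = 200.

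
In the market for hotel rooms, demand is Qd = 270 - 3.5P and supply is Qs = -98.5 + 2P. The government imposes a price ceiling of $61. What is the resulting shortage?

Equilibrium price would be P* = 67, so the ceiling at 61 binds.
At P = 61: Qd = 270 − 3.5(61) = 56.5, Qs = -98.5 + 2(61) = 23.5.
Shortage = 56.5 − 23.5 = 33.

Shortage = 33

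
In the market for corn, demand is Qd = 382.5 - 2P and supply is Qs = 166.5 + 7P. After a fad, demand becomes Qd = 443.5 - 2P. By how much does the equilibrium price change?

Original equilibrium: P* = 24, Q* = 334.5.
New equilibrium: 443.5 - 2P = 166.5 + 7P, so 277 = 9P and P' = 277/9; Q' = 443.5 − 2(277/9) = 6875/18.
Change in price: 277/9 − 24 = 61/9.

ΔP = 61/9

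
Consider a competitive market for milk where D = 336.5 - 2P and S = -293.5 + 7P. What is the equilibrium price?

Set D = S: 336.5 - 2P = -293.5 + 7P.
630 = 9P, so P* = 70.
Q* = 336.5 − 2(70) = 196.5.

P* = 70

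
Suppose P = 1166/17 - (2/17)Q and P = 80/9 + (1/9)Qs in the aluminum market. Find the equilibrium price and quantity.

P* = 1326/35, Q* = 9134/35

Set the two price expressions equal: 1166/17 - (2/17)Q = 80/9 + (1/9)Q.
9134/153 = (35/153)Q, so Q* = 9134/35.
P* = 1166/17 − (2/17)(9134/35) = 1326/35.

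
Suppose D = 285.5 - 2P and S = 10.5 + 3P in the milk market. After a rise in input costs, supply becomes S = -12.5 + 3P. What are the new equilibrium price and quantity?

P' = 59.6, Q' = 166.3

Original equilibrium: P* = 55, Q* = 175.5.
New equilibrium: 285.5 - 2P = -12.5 + 3P, so 298 = 5P and P' = 59.6; Q' = 285.5 − 2(59.6) = 166.3.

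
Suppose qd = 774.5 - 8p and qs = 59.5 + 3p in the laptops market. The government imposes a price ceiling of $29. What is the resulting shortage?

Shortage = 396

Equilibrium price would be p* = 65, so the ceiling at 29 binds.
At p = 29: qd = 774.5 − 8(29) = 542.5, qs = 59.5 + 3(29) = 146.5.
Shortage = 542.5 − 146.5 = 396.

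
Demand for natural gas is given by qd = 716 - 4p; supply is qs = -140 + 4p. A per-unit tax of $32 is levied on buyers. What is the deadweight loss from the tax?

Deadweight loss = 1024

Pre-tax equilibrium: p* = 107, q* = 288.
Tax on buyers shifts demand to qd = 716 − 4(p + 32) = 588 - 4p.
588 - 4p = -140 + 4p gives seller price ps = 91; buyers pay pb = 91 + 32 = 123.
New quantity: q = 716 − 4(123) = 224.
DWL = ½ × 32 × (288 − 224) = 1024.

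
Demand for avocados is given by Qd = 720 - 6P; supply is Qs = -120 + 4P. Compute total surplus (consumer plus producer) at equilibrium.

Total surplus = 9720

Equilibrium: 720 - 6P = -120 + 4P gives P* = 84, Q* = 216.
Demand choke price: P = 120; supply starts at P = 30.
CS = ½(120 − 84)(216) = 3888; PS = ½(84 − 30)(216) = 5832.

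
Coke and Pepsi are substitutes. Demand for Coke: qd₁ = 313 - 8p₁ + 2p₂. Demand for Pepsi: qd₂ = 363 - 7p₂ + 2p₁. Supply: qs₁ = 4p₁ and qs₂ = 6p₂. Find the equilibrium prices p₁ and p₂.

Market 1: 313 - 8p₁ + 2p₂ = 4p₁ → 12p₁ - 2p₂ = 313.
Market 2: 13p₂ - 2p₁ = 363.
Eliminating p₂: 13×(1) + 2×(2) gives 152p₁ = 4795, so p₁ = 4795/152.
Back-substitute into (2): p₂ = (363 + 2×4795/152) / 13 = 2491/76.

p₁ = 4795/152, p₂ = 2491/76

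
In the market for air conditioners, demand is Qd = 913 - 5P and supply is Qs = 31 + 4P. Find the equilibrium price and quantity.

Set Qd = Qs: 913 - 5P = 31 + 4P.
882 = 9P, so P* = 98.
Q* = 913 − 5(98) = 423.

P* = 98, Q* = 423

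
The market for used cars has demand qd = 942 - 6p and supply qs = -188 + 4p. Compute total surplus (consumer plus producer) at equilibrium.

Total surplus = 14520

Equilibrium: 942 - 6p = -188 + 4p gives p* = 113, q* = 264.
Demand choke price: p = 157; supply starts at p = 47.
CS = ½(157 − 113)(264) = 5808; PS = ½(113 − 47)(264) = 8712.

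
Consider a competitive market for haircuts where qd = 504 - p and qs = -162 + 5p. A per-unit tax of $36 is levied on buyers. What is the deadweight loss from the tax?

Deadweight loss = 540

Pre-tax equilibrium: p* = 111, q* = 393.
Tax on buyers shifts demand to qd = 504 − 1(p + 36) = 468 - p.
468 - p = -162 + 5p gives seller price ps = 105; buyers pay pb = 105 + 36 = 141.
New quantity: q = 504 − 1(141) = 363.
DWL = ½ × 36 × (393 − 363) = 540.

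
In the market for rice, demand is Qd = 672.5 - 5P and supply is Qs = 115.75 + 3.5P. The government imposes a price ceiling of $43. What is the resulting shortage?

Shortage = 191.25

Equilibrium price would be P* = 65.5, so the ceiling at 43 binds.
At P = 43: Qd = 672.5 − 5(43) = 457.5, Qs = 115.75 + 3.5(43) = 266.25.
Shortage = 457.5 − 266.25 = 191.25.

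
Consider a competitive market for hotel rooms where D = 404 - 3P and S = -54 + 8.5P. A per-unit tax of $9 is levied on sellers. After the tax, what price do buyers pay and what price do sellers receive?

Pre-tax equilibrium: P* = 916/23, Q* = 6544/23.
Tax on sellers shifts supply to S = -54 + 8.5(P − 9) = -130.5 + 8.5P.
404 - 3P = -130.5 + 8.5P gives buyer price Pb = 1069/23; sellers receive Ps = 1069/23 − 9 = 862/23.
New quantity: Q = 404 − 3(1069/23) = 6085/23.

Buyers pay 1069/23, sellers receive 862/23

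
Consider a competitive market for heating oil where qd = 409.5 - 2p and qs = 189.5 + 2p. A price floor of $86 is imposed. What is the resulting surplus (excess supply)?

Equilibrium price would be p* = 55, so the floor at 86 binds.
At p = 86: qd = 237.5, qs = 361.5.
Surplus = 361.5 − 237.5 = 124.

Surplus = 124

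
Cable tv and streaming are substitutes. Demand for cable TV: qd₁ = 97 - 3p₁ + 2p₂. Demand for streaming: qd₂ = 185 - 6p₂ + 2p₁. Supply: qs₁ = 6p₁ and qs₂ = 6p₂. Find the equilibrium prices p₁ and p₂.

Market 1: 97 - 3p₁ + 2p₂ = 6p₁ → 9p₁ - 2p₂ = 97.
Market 2: 12p₂ - 2p₁ = 185.
Eliminating p₂: 12×(1) + 2×(2) gives 104p₁ = 1534, so p₁ = 14.75.
Back-substitute into (2): p₂ = (185 + 2×14.75) / 12 = 17.875.

p₁ = 14.75, p₂ = 17.875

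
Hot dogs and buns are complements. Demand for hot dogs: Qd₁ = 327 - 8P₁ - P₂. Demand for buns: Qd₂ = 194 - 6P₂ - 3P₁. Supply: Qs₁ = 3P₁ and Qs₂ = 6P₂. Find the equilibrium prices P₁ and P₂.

P₁ = 3730/129, P₂ = 1153/129

Market 1: 327 - 8P₁ - P₂ = 3P₁ → 11P₁ + P₂ = 327.
Market 2: 12P₂ + 3P₁ = 194.
Eliminating P₂: 12×(1) − 1×(2) gives 129P₁ = 3730, so P₁ = 3730/129.
Back-substitute into (2): P₂ = (194 − 3×3730/129) / 12 = 1153/129.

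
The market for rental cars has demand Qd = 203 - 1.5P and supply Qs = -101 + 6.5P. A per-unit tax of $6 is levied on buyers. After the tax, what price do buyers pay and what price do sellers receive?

Buyers pay $42.875, sellers receive $36.875

Pre-tax equilibrium: P* = 38, Q* = 146.
Tax on buyers shifts demand to Qd = 203 − 1.5(P + 6) = 194 - 1.5P.
194 - 1.5P = -101 + 6.5P gives seller price Ps = 36.875; buyers pay Pb = 36.875 + 6 = 42.875.
New quantity: Q = 203 − 1.5(42.875) = 138.6875.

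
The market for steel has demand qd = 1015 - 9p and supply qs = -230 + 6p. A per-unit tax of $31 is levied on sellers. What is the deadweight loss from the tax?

Deadweight loss = 1729.8

Pre-tax equilibrium: p* = 83, q* = 268.
Tax on sellers shifts supply to qs = -230 + 6(p − 31) = -416 + 6p.
1015 - 9p = -416 + 6p gives buyer price pb = 95.4; sellers receive ps = 95.4 − 31 = 64.4.
New quantity: q = 1015 − 9(95.4) = 156.4.
DWL = ½ × 31 × (268 − 156.4) = 1729.8.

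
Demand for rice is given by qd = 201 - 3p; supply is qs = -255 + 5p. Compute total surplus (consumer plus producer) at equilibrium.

Total surplus = 240

Equilibrium: 201 - 3p = -255 + 5p gives p* = 57, q* = 30.
Demand choke price: p = 67; supply starts at p = 51.
CS = ½(67 − 57)(30) = 150; PS = ½(57 − 51)(30) = 90.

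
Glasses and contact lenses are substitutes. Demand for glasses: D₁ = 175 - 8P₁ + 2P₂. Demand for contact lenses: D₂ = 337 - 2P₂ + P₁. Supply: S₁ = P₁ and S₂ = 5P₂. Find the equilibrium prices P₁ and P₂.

P₁ = 1899/61, P₂ = 3208/61

Market 1: 175 - 8P₁ + 2P₂ = P₁ → 9P₁ - 2P₂ = 175.
Market 2: 7P₂ - P₁ = 337.
Eliminating P₂: 7×(1) + 2×(2) gives 61P₁ = 1899, so P₁ = 1899/61.
Back-substitute into (2): P₂ = (337 + 1×1899/61) / 7 = 3208/61.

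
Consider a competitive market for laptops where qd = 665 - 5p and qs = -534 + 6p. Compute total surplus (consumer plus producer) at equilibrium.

Total surplus = 2640

Equilibrium: 665 - 5p = -534 + 6p gives p* = 109, q* = 120.
Demand choke price: p = 133; supply starts at p = 89.
CS = ½(133 − 109)(120) = 1440; PS = ½(109 − 89)(120) = 1200.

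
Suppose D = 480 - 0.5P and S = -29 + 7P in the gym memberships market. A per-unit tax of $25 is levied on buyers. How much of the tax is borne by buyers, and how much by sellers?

Pre-tax equilibrium: P* = 1018/15, Q* = 6691/15.
Tax on buyers shifts demand to D = 480 − 0.5(P + 25) = 467.5 - 0.5P.
467.5 - 0.5P = -29 + 7P gives seller price Ps = 66.2; buyers pay Pb = 66.2 + 25 = 91.2.
New quantity: Q = 480 − 0.5(91.2) = 434.4.
Buyer burden = 91.2 − 1018/15 = 70/3; seller burden = 1018/15 − 66.2 = 5/3.

Buyers bear 70/3, sellers bear 5/3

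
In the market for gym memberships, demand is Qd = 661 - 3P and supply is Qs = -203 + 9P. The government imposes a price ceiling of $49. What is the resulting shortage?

Equilibrium price would be P* = 72, so the ceiling at 49 binds.
At P = 49: Qd = 661 − 3(49) = 514, Qs = -203 + 9(49) = 238.
Shortage = 514 − 238 = 276.

Shortage = 276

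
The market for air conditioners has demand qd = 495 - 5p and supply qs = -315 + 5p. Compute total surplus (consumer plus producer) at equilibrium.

Equilibrium: 495 - 5p = -315 + 5p gives p* = 81, q* = 90.
Demand choke price: p = 99; supply starts at p = 63.
CS = ½(99 − 81)(90) = 810; PS = ½(81 − 63)(90) = 810.

Total surplus = 1620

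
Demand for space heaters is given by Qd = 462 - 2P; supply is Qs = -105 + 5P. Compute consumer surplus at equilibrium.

Equilibrium: 462 - 2P = -105 + 5P gives P* = 81, Q* = 300.
Demand choke price (Qd = 0): P = 231.
CS = ½(231 − 81)(300) = 22500.

Consumer surplus = 22500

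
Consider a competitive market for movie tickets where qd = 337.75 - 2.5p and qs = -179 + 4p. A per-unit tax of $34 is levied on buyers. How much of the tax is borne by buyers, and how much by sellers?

Buyers bear 272/13, sellers bear 170/13

Pre-tax equilibrium: p* = 79.5, q* = 139.
Tax on buyers shifts demand to qd = 337.75 − 2.5(p + 34) = 252.75 - 2.5p.
252.75 - 2.5p = -179 + 4p gives seller price ps = 1727/26; buyers pay pb = 1727/26 + 34 = 2611/26.
New quantity: q = 337.75 − 2.5(2611/26) = 1127/13.
Buyer burden = 2611/26 − 79.5 = 272/13; seller burden = 79.5 − 1727/26 = 170/13.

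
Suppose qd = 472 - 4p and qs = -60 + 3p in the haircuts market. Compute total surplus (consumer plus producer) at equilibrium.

Equilibrium: 472 - 4p = -60 + 3p gives p* = 76, q* = 168.
Demand choke price: p = 118; supply starts at p = 20.
CS = ½(118 − 76)(168) = 3528; PS = ½(76 − 20)(168) = 4704.

Total surplus = 8232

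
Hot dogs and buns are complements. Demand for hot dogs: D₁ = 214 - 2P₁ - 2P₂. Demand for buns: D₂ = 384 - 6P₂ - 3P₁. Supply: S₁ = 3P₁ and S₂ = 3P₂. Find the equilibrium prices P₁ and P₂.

P₁ = 386/13, P₂ = 426/13

Market 1: 214 - 2P₁ - 2P₂ = 3P₁ → 5P₁ + 2P₂ = 214.
Market 2: 9P₂ + 3P₁ = 384.
Eliminating P₂: 9×(1) − 2×(2) gives 39P₁ = 1158, so P₁ = 386/13.
Back-substitute into (2): P₂ = (384 − 3×386/13) / 9 = 426/13.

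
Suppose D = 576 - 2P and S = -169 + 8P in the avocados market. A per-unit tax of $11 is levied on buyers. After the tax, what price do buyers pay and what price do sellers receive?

Buyers pay $83.3, sellers receive $72.3

Pre-tax equilibrium: P* = 74.5, Q* = 427.
Tax on buyers shifts demand to D = 576 − 2(P + 11) = 554 - 2P.
554 - 2P = -169 + 8P gives seller price Ps = 72.3; buyers pay Pb = 72.3 + 11 = 83.3.
New quantity: Q = 576 − 2(83.3) = 409.4.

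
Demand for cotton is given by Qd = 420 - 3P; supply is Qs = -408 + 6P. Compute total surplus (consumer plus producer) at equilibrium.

Total surplus = 5184

Equilibrium: 420 - 3P = -408 + 6P gives P* = 92, Q* = 144.
Demand choke price: P = 140; supply starts at P = 68.
CS = ½(140 − 92)(144) = 3456; PS = ½(92 − 68)(144) = 1728.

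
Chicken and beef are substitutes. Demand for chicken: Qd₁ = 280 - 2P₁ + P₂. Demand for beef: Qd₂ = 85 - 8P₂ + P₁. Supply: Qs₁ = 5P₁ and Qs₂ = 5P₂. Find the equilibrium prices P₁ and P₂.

P₁ = 745/18, P₂ = 175/18

Market 1: 280 - 2P₁ + P₂ = 5P₁ → 7P₁ - P₂ = 280.
Market 2: 13P₂ - P₁ = 85.
Eliminating P₂: 13×(1) + 1×(2) gives 90P₁ = 3725, so P₁ = 745/18.
Back-substitute into (2): P₂ = (85 + 1×745/18) / 13 = 175/18.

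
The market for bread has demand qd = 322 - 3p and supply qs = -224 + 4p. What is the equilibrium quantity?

q* = 88

Set qd = qs: 322 - 3p = -224 + 4p.
546 = 7p, so p* = 78.
q* = 322 − 3(78) = 88.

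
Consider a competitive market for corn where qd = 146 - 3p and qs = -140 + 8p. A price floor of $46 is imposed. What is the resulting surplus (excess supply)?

Surplus = 220

Equilibrium price would be p* = 26, so the floor at 46 binds.
At p = 46: qd = 8, qs = 228.
Surplus = 228 − 8 = 220.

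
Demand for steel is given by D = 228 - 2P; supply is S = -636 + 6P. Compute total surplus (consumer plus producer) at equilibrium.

Equilibrium: 228 - 2P = -636 + 6P gives P* = 108, Q* = 12.
Demand choke price: P = 114; supply starts at P = 106.
CS = ½(114 − 108)(12) = 36; PS = ½(108 − 106)(12) = 12.

Total surplus = 48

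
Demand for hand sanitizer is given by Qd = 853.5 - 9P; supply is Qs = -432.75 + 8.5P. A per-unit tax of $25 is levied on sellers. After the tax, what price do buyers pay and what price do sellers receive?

Buyers pay 1199/14, sellers receive 849/14

Pre-tax equilibrium: P* = 73.5, Q* = 192.
Tax on sellers shifts supply to Qs = -432.75 + 8.5(P − 25) = -645.25 + 8.5P.
853.5 - 9P = -645.25 + 8.5P gives buyer price Pb = 1199/14; sellers receive Ps = 1199/14 − 25 = 849/14.
New quantity: Q = 853.5 − 9(1199/14) = 579/7.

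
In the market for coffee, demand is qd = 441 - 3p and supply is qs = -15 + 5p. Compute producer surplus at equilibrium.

Equilibrium: 441 - 3p = -15 + 5p gives p* = 57, q* = 270.
Supply starts at p = 3 (where qs = 0).
PS = ½(57 − 3)(270) = 7290.

Producer surplus = 7290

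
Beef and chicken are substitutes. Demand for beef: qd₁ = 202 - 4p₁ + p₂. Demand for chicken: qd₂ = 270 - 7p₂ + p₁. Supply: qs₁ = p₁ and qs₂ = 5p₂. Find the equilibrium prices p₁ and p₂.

p₁ = 2694/59, p₂ = 1552/59

Market 1: 202 - 4p₁ + p₂ = p₁ → 5p₁ - p₂ = 202.
Market 2: 12p₂ - p₁ = 270.
Eliminating p₂: 12×(1) + 1×(2) gives 59p₁ = 2694, so p₁ = 2694/59.
Back-substitute into (2): p₂ = (270 + 1×2694/59) / 12 = 1552/59.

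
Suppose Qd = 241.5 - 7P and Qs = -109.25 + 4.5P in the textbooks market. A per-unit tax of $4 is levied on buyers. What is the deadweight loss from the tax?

Pre-tax equilibrium: P* = 30.5, Q* = 28.
Tax on buyers shifts demand to Qd = 241.5 − 7(P + 4) = 213.5 - 7P.
213.5 - 7P = -109.25 + 4.5P gives seller price Ps = 1291/46; buyers pay Pb = 1291/46 + 4 = 1475/46.
New quantity: Q = 241.5 − 7(1475/46) = 392/23.
DWL = ½ × 4 × (28 − 392/23) = 504/23.

Deadweight loss = 504/23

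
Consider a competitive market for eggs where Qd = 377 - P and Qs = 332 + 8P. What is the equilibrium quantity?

Set Qd = Qs: 377 - P = 332 + 8P.
45 = 9P, so P* = 5.
Q* = 377 − 1(5) = 372.

Q* = 372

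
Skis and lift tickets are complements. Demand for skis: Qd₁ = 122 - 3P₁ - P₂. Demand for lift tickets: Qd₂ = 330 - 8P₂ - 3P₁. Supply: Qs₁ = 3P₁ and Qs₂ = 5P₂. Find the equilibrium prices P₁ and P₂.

Market 1: 122 - 3P₁ - P₂ = 3P₁ → 6P₁ + P₂ = 122.
Market 2: 13P₂ + 3P₁ = 330.
Eliminating P₂: 13×(1) − 1×(2) gives 75P₁ = 1256, so P₁ = 1256/75.
Back-substitute into (2): P₂ = (330 − 3×1256/75) / 13 = 21.52.

P₁ = 1256/75, P₂ = 21.52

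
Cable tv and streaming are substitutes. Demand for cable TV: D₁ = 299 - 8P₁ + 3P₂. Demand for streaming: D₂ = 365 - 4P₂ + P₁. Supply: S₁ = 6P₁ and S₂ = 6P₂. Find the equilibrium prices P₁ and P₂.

P₁ = 4085/137, P₂ = 5409/137

Market 1: 299 - 8P₁ + 3P₂ = 6P₁ → 14P₁ - 3P₂ = 299.
Market 2: 10P₂ - P₁ = 365.
Eliminating P₂: 10×(1) + 3×(2) gives 137P₁ = 4085, so P₁ = 4085/137.
Back-substitute into (2): P₂ = (365 + 1×4085/137) / 10 = 5409/137.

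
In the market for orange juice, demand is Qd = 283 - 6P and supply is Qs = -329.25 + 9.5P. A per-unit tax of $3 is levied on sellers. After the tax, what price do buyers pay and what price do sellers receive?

Buyers pay 2563/62, sellers receive 2377/62

Pre-tax equilibrium: P* = 39.5, Q* = 46.
Tax on sellers shifts supply to Qs = -329.25 + 9.5(P − 3) = -357.75 + 9.5P.
283 - 6P = -357.75 + 9.5P gives buyer price Pb = 2563/62; sellers receive Ps = 2563/62 − 3 = 2377/62.
New quantity: Q = 283 − 6(2563/62) = 1084/31.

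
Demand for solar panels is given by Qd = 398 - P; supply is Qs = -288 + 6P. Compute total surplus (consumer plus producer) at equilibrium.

Total surplus = 52500

Equilibrium: 398 - P = -288 + 6P gives P* = 98, Q* = 300.
Demand choke price: P = 398; supply starts at P = 48.
CS = ½(398 − 98)(300) = 45000; PS = ½(98 − 48)(300) = 7500.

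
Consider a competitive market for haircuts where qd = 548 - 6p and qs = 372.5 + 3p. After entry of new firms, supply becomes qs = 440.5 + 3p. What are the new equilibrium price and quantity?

p' = 215/18, q' = 1429/3

Original equilibrium: p* = 19.5, q* = 431.
New equilibrium: 548 - 6p = 440.5 + 3p, so 107.5 = 9p and p' = 215/18; q' = 548 − 6(215/18) = 1429/3.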